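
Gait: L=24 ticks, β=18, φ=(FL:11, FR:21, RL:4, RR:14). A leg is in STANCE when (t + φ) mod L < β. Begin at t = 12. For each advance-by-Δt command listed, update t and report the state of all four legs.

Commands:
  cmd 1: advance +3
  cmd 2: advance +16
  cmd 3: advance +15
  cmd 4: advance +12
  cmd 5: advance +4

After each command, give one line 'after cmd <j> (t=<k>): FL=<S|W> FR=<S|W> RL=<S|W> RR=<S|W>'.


after cmd 1 (t=15): FL=S FR=S RL=W RR=S
after cmd 2 (t=31): FL=W FR=S RL=S RR=W
after cmd 3 (t=46): FL=S FR=W RL=S RR=S
after cmd 4 (t=58): FL=W FR=S RL=S RR=S
after cmd 5 (t=62): FL=S FR=S RL=W RR=S

start t=12: FL=W FR=S RL=S RR=S
cmd 1: advance +3 → t=15, phase=(2,12,19,5) → FL=S FR=S RL=W RR=S
cmd 2: advance +16 → t=31, phase=(18,4,11,21) → FL=W FR=S RL=S RR=W
cmd 3: advance +15 → t=46, phase=(9,19,2,12) → FL=S FR=W RL=S RR=S
cmd 4: advance +12 → t=58, phase=(21,7,14,0) → FL=W FR=S RL=S RR=S
cmd 5: advance +4 → t=62, phase=(1,11,18,4) → FL=S FR=S RL=W RR=S


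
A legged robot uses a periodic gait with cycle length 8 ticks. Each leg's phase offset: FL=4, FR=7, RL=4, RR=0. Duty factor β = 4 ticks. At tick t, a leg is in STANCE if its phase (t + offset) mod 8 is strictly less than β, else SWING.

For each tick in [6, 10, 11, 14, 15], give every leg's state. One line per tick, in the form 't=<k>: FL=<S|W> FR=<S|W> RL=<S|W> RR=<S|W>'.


t=6: FL=S FR=W RL=S RR=W
t=10: FL=W FR=S RL=W RR=S
t=11: FL=W FR=S RL=W RR=S
t=14: FL=S FR=W RL=S RR=W
t=15: FL=S FR=W RL=S RR=W

t=6: phase=(2,5,2,6) vs β=4 → FL=S FR=W RL=S RR=W
t=10: phase=(6,1,6,2) vs β=4 → FL=W FR=S RL=W RR=S
t=11: phase=(7,2,7,3) vs β=4 → FL=W FR=S RL=W RR=S
t=14: phase=(2,5,2,6) vs β=4 → FL=S FR=W RL=S RR=W
t=15: phase=(3,6,3,7) vs β=4 → FL=S FR=W RL=S RR=W


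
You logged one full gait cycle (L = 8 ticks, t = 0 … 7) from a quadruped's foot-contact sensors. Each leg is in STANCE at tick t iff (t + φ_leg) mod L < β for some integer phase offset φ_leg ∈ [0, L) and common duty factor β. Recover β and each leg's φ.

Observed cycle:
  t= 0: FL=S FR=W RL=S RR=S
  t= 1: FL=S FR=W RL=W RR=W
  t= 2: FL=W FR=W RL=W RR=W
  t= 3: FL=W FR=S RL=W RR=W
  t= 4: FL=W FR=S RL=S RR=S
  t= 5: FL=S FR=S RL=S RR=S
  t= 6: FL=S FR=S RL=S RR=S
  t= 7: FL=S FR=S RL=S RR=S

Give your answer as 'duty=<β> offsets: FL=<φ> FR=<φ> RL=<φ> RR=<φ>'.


duty=5 offsets: FL=3 FR=5 RL=4 RR=4

duty β = stance ticks per leg = 5
FL: stance ticks = 5; W→S at t=5 → φ=3
FR: stance ticks = 5; W→S at t=3 → φ=5
RL: stance ticks = 5; W→S at t=4 → φ=4
RR: stance ticks = 5; W→S at t=4 → φ=4


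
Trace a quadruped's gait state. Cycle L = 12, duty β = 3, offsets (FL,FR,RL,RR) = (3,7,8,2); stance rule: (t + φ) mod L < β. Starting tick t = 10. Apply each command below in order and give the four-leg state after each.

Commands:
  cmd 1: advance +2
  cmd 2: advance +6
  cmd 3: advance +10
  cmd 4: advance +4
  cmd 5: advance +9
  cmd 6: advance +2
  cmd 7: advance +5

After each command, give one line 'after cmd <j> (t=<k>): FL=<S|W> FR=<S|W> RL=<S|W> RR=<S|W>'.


start t=10: FL=S FR=W RL=W RR=S
cmd 1: advance +2 → t=12, phase=(3,7,8,2) → FL=W FR=W RL=W RR=S
cmd 2: advance +6 → t=18, phase=(9,1,2,8) → FL=W FR=S RL=S RR=W
cmd 3: advance +10 → t=28, phase=(7,11,0,6) → FL=W FR=W RL=S RR=W
cmd 4: advance +4 → t=32, phase=(11,3,4,10) → FL=W FR=W RL=W RR=W
cmd 5: advance +9 → t=41, phase=(8,0,1,7) → FL=W FR=S RL=S RR=W
cmd 6: advance +2 → t=43, phase=(10,2,3,9) → FL=W FR=S RL=W RR=W
cmd 7: advance +5 → t=48, phase=(3,7,8,2) → FL=W FR=W RL=W RR=S

after cmd 1 (t=12): FL=W FR=W RL=W RR=S
after cmd 2 (t=18): FL=W FR=S RL=S RR=W
after cmd 3 (t=28): FL=W FR=W RL=S RR=W
after cmd 4 (t=32): FL=W FR=W RL=W RR=W
after cmd 5 (t=41): FL=W FR=S RL=S RR=W
after cmd 6 (t=43): FL=W FR=S RL=W RR=W
after cmd 7 (t=48): FL=W FR=W RL=W RR=S


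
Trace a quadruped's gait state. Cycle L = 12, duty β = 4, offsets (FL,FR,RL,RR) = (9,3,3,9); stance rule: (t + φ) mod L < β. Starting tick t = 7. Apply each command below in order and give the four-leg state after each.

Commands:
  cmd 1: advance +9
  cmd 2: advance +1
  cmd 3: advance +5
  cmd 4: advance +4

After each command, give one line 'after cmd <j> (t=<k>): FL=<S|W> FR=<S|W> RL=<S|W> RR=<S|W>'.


after cmd 1 (t=16): FL=S FR=W RL=W RR=S
after cmd 2 (t=17): FL=S FR=W RL=W RR=S
after cmd 3 (t=22): FL=W FR=S RL=S RR=W
after cmd 4 (t=26): FL=W FR=W RL=W RR=W

start t=7: FL=W FR=W RL=W RR=W
cmd 1: advance +9 → t=16, phase=(1,7,7,1) → FL=S FR=W RL=W RR=S
cmd 2: advance +1 → t=17, phase=(2,8,8,2) → FL=S FR=W RL=W RR=S
cmd 3: advance +5 → t=22, phase=(7,1,1,7) → FL=W FR=S RL=S RR=W
cmd 4: advance +4 → t=26, phase=(11,5,5,11) → FL=W FR=W RL=W RR=W


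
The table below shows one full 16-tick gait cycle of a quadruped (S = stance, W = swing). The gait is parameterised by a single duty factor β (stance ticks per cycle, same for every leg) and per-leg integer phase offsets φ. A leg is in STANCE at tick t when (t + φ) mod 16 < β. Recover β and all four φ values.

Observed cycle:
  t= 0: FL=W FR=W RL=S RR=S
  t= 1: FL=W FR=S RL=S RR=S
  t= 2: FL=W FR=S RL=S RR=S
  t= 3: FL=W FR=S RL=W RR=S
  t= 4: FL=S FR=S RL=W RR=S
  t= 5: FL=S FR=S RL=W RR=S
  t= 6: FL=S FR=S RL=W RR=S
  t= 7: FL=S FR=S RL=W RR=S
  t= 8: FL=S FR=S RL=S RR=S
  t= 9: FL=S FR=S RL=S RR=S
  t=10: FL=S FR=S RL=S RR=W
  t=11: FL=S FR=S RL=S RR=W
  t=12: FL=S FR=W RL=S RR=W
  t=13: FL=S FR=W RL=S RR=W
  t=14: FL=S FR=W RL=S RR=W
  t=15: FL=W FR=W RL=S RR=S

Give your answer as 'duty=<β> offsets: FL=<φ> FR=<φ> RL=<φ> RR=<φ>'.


duty β = stance ticks per leg = 11
FL: stance ticks = 11; W→S at t=4 → φ=12
FR: stance ticks = 11; W→S at t=1 → φ=15
RL: stance ticks = 11; W→S at t=8 → φ=8
RR: stance ticks = 11; W→S at t=15 → φ=1

duty=11 offsets: FL=12 FR=15 RL=8 RR=1


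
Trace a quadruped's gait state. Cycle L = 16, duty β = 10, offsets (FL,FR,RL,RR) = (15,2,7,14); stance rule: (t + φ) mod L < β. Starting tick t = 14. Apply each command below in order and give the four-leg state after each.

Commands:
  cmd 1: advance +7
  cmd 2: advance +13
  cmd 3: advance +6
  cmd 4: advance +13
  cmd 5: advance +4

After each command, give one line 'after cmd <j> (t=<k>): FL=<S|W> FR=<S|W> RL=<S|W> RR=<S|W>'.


after cmd 1 (t=21): FL=S FR=S RL=W RR=S
after cmd 2 (t=34): FL=S FR=S RL=S RR=S
after cmd 3 (t=40): FL=S FR=W RL=W RR=S
after cmd 4 (t=53): FL=S FR=S RL=W RR=S
after cmd 5 (t=57): FL=S FR=W RL=S RR=S

start t=14: FL=W FR=S RL=S RR=W
cmd 1: advance +7 → t=21, phase=(4,7,12,3) → FL=S FR=S RL=W RR=S
cmd 2: advance +13 → t=34, phase=(1,4,9,0) → FL=S FR=S RL=S RR=S
cmd 3: advance +6 → t=40, phase=(7,10,15,6) → FL=S FR=W RL=W RR=S
cmd 4: advance +13 → t=53, phase=(4,7,12,3) → FL=S FR=S RL=W RR=S
cmd 5: advance +4 → t=57, phase=(8,11,0,7) → FL=S FR=W RL=S RR=S


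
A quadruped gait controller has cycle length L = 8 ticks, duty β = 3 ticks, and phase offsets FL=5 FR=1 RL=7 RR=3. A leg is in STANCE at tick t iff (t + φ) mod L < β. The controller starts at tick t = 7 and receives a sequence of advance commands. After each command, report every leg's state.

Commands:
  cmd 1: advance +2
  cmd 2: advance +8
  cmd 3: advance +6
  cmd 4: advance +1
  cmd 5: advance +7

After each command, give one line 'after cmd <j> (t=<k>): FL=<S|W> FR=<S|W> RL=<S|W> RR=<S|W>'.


start t=7: FL=W FR=S RL=W RR=S
cmd 1: advance +2 → t=9, phase=(6,2,0,4) → FL=W FR=S RL=S RR=W
cmd 2: advance +8 → t=17, phase=(6,2,0,4) → FL=W FR=S RL=S RR=W
cmd 3: advance +6 → t=23, phase=(4,0,6,2) → FL=W FR=S RL=W RR=S
cmd 4: advance +1 → t=24, phase=(5,1,7,3) → FL=W FR=S RL=W RR=W
cmd 5: advance +7 → t=31, phase=(4,0,6,2) → FL=W FR=S RL=W RR=S

after cmd 1 (t=9): FL=W FR=S RL=S RR=W
after cmd 2 (t=17): FL=W FR=S RL=S RR=W
after cmd 3 (t=23): FL=W FR=S RL=W RR=S
after cmd 4 (t=24): FL=W FR=S RL=W RR=W
after cmd 5 (t=31): FL=W FR=S RL=W RR=S


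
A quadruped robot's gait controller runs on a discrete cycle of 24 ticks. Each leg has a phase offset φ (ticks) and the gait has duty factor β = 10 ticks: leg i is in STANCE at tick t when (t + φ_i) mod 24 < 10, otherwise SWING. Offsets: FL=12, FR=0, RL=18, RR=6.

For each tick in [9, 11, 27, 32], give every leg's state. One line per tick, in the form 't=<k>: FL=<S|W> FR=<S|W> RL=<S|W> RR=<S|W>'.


t=9: FL=W FR=S RL=S RR=W
t=11: FL=W FR=W RL=S RR=W
t=27: FL=W FR=S RL=W RR=S
t=32: FL=W FR=S RL=S RR=W

t=9: phase=(21,9,3,15) vs β=10 → FL=W FR=S RL=S RR=W
t=11: phase=(23,11,5,17) vs β=10 → FL=W FR=W RL=S RR=W
t=27: phase=(15,3,21,9) vs β=10 → FL=W FR=S RL=W RR=S
t=32: phase=(20,8,2,14) vs β=10 → FL=W FR=S RL=S RR=W


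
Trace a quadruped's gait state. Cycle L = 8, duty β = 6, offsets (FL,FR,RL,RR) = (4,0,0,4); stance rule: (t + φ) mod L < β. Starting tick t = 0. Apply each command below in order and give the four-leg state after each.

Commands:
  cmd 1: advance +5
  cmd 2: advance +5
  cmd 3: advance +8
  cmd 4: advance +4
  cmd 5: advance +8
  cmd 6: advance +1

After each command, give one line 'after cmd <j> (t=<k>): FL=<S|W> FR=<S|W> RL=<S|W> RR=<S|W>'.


after cmd 1 (t=5): FL=S FR=S RL=S RR=S
after cmd 2 (t=10): FL=W FR=S RL=S RR=W
after cmd 3 (t=18): FL=W FR=S RL=S RR=W
after cmd 4 (t=22): FL=S FR=W RL=W RR=S
after cmd 5 (t=30): FL=S FR=W RL=W RR=S
after cmd 6 (t=31): FL=S FR=W RL=W RR=S

start t=0: FL=S FR=S RL=S RR=S
cmd 1: advance +5 → t=5, phase=(1,5,5,1) → FL=S FR=S RL=S RR=S
cmd 2: advance +5 → t=10, phase=(6,2,2,6) → FL=W FR=S RL=S RR=W
cmd 3: advance +8 → t=18, phase=(6,2,2,6) → FL=W FR=S RL=S RR=W
cmd 4: advance +4 → t=22, phase=(2,6,6,2) → FL=S FR=W RL=W RR=S
cmd 5: advance +8 → t=30, phase=(2,6,6,2) → FL=S FR=W RL=W RR=S
cmd 6: advance +1 → t=31, phase=(3,7,7,3) → FL=S FR=W RL=W RR=S


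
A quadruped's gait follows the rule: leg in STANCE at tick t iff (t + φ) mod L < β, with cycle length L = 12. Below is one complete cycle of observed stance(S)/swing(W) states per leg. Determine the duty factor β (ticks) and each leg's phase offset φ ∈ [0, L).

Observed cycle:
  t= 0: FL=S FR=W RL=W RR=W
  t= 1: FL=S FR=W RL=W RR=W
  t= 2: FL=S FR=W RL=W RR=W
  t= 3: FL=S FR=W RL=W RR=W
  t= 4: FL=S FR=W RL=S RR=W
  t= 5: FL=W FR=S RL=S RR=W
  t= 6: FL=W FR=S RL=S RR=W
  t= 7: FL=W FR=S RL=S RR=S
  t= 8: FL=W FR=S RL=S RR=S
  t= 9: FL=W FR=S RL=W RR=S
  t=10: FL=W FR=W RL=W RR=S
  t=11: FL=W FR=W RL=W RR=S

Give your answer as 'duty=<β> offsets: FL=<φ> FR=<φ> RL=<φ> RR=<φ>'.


duty β = stance ticks per leg = 5
FL: stance ticks = 5; W→S at t=0 → φ=0
FR: stance ticks = 5; W→S at t=5 → φ=7
RL: stance ticks = 5; W→S at t=4 → φ=8
RR: stance ticks = 5; W→S at t=7 → φ=5

duty=5 offsets: FL=0 FR=7 RL=8 RR=5


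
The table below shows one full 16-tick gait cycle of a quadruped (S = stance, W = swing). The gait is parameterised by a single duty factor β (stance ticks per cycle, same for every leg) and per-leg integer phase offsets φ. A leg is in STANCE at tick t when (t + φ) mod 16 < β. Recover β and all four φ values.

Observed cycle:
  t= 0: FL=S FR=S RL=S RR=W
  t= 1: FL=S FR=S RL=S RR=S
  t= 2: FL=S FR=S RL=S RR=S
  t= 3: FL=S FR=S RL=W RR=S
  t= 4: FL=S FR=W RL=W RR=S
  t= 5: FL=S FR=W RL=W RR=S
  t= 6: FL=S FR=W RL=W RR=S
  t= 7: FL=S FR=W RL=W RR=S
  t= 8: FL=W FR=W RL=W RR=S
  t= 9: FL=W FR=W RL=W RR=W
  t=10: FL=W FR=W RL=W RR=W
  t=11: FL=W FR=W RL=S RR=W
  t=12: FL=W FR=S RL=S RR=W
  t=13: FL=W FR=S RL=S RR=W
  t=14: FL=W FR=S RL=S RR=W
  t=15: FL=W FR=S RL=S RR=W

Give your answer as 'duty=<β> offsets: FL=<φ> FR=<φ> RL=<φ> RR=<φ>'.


duty β = stance ticks per leg = 8
FL: stance ticks = 8; W→S at t=0 → φ=0
FR: stance ticks = 8; W→S at t=12 → φ=4
RL: stance ticks = 8; W→S at t=11 → φ=5
RR: stance ticks = 8; W→S at t=1 → φ=15

duty=8 offsets: FL=0 FR=4 RL=5 RR=15


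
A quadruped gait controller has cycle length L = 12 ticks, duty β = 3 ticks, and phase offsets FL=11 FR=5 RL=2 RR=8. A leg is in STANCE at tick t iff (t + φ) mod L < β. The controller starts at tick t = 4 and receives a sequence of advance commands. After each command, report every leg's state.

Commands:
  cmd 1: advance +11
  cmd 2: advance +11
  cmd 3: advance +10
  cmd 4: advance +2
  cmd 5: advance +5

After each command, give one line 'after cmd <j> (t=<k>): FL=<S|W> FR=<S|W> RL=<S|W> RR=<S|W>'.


after cmd 1 (t=15): FL=S FR=W RL=W RR=W
after cmd 2 (t=26): FL=S FR=W RL=W RR=W
after cmd 3 (t=36): FL=W FR=W RL=S RR=W
after cmd 4 (t=38): FL=S FR=W RL=W RR=W
after cmd 5 (t=43): FL=W FR=S RL=W RR=W

start t=4: FL=W FR=W RL=W RR=S
cmd 1: advance +11 → t=15, phase=(2,8,5,11) → FL=S FR=W RL=W RR=W
cmd 2: advance +11 → t=26, phase=(1,7,4,10) → FL=S FR=W RL=W RR=W
cmd 3: advance +10 → t=36, phase=(11,5,2,8) → FL=W FR=W RL=S RR=W
cmd 4: advance +2 → t=38, phase=(1,7,4,10) → FL=S FR=W RL=W RR=W
cmd 5: advance +5 → t=43, phase=(6,0,9,3) → FL=W FR=S RL=W RR=W


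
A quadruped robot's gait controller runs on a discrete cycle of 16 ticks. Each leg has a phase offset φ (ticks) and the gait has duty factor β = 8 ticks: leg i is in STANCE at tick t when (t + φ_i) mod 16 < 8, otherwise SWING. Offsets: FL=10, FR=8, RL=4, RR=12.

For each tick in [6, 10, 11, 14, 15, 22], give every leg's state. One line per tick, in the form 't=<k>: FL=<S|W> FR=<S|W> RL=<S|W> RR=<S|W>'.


t=6: FL=S FR=W RL=W RR=S
t=10: FL=S FR=S RL=W RR=S
t=11: FL=S FR=S RL=W RR=S
t=14: FL=W FR=S RL=S RR=W
t=15: FL=W FR=S RL=S RR=W
t=22: FL=S FR=W RL=W RR=S

t=6: phase=(0,14,10,2) vs β=8 → FL=S FR=W RL=W RR=S
t=10: phase=(4,2,14,6) vs β=8 → FL=S FR=S RL=W RR=S
t=11: phase=(5,3,15,7) vs β=8 → FL=S FR=S RL=W RR=S
t=14: phase=(8,6,2,10) vs β=8 → FL=W FR=S RL=S RR=W
t=15: phase=(9,7,3,11) vs β=8 → FL=W FR=S RL=S RR=W
t=22: phase=(0,14,10,2) vs β=8 → FL=S FR=W RL=W RR=S


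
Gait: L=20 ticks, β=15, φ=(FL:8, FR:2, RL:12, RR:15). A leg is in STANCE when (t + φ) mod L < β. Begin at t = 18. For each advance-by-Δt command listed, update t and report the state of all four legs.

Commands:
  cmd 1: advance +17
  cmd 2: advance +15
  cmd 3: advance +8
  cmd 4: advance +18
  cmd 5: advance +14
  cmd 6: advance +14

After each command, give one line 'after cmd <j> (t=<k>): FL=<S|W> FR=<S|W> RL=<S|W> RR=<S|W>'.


after cmd 1 (t=35): FL=S FR=W RL=S RR=S
after cmd 2 (t=50): FL=W FR=S RL=S RR=S
after cmd 3 (t=58): FL=S FR=S RL=S RR=S
after cmd 4 (t=76): FL=S FR=W RL=S RR=S
after cmd 5 (t=90): FL=W FR=S RL=S RR=S
after cmd 6 (t=104): FL=S FR=S RL=W RR=W

start t=18: FL=S FR=S RL=S RR=S
cmd 1: advance +17 → t=35, phase=(3,17,7,10) → FL=S FR=W RL=S RR=S
cmd 2: advance +15 → t=50, phase=(18,12,2,5) → FL=W FR=S RL=S RR=S
cmd 3: advance +8 → t=58, phase=(6,0,10,13) → FL=S FR=S RL=S RR=S
cmd 4: advance +18 → t=76, phase=(4,18,8,11) → FL=S FR=W RL=S RR=S
cmd 5: advance +14 → t=90, phase=(18,12,2,5) → FL=W FR=S RL=S RR=S
cmd 6: advance +14 → t=104, phase=(12,6,16,19) → FL=S FR=S RL=W RR=W


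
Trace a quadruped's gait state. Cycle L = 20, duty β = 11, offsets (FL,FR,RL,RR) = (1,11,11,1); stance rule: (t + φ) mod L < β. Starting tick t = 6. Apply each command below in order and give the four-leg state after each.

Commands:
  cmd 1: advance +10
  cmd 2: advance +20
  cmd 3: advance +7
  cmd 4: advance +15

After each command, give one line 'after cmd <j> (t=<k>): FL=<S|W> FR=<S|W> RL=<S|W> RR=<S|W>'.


start t=6: FL=S FR=W RL=W RR=S
cmd 1: advance +10 → t=16, phase=(17,7,7,17) → FL=W FR=S RL=S RR=W
cmd 2: advance +20 → t=36, phase=(17,7,7,17) → FL=W FR=S RL=S RR=W
cmd 3: advance +7 → t=43, phase=(4,14,14,4) → FL=S FR=W RL=W RR=S
cmd 4: advance +15 → t=58, phase=(19,9,9,19) → FL=W FR=S RL=S RR=W

after cmd 1 (t=16): FL=W FR=S RL=S RR=W
after cmd 2 (t=36): FL=W FR=S RL=S RR=W
after cmd 3 (t=43): FL=S FR=W RL=W RR=S
after cmd 4 (t=58): FL=W FR=S RL=S RR=W


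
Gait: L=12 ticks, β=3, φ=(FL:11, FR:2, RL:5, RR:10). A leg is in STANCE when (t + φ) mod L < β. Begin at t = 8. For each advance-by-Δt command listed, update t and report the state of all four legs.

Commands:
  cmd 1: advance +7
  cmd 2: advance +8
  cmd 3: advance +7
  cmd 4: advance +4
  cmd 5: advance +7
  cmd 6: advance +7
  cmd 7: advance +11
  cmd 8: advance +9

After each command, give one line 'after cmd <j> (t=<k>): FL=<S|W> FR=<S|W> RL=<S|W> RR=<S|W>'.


after cmd 1 (t=15): FL=S FR=W RL=W RR=S
after cmd 2 (t=23): FL=W FR=S RL=W RR=W
after cmd 3 (t=30): FL=W FR=W RL=W RR=W
after cmd 4 (t=34): FL=W FR=S RL=W RR=W
after cmd 5 (t=41): FL=W FR=W RL=W RR=W
after cmd 6 (t=48): FL=W FR=S RL=W RR=W
after cmd 7 (t=59): FL=W FR=S RL=W RR=W
after cmd 8 (t=68): FL=W FR=W RL=S RR=W

start t=8: FL=W FR=W RL=S RR=W
cmd 1: advance +7 → t=15, phase=(2,5,8,1) → FL=S FR=W RL=W RR=S
cmd 2: advance +8 → t=23, phase=(10,1,4,9) → FL=W FR=S RL=W RR=W
cmd 3: advance +7 → t=30, phase=(5,8,11,4) → FL=W FR=W RL=W RR=W
cmd 4: advance +4 → t=34, phase=(9,0,3,8) → FL=W FR=S RL=W RR=W
cmd 5: advance +7 → t=41, phase=(4,7,10,3) → FL=W FR=W RL=W RR=W
cmd 6: advance +7 → t=48, phase=(11,2,5,10) → FL=W FR=S RL=W RR=W
cmd 7: advance +11 → t=59, phase=(10,1,4,9) → FL=W FR=S RL=W RR=W
cmd 8: advance +9 → t=68, phase=(7,10,1,6) → FL=W FR=W RL=S RR=W


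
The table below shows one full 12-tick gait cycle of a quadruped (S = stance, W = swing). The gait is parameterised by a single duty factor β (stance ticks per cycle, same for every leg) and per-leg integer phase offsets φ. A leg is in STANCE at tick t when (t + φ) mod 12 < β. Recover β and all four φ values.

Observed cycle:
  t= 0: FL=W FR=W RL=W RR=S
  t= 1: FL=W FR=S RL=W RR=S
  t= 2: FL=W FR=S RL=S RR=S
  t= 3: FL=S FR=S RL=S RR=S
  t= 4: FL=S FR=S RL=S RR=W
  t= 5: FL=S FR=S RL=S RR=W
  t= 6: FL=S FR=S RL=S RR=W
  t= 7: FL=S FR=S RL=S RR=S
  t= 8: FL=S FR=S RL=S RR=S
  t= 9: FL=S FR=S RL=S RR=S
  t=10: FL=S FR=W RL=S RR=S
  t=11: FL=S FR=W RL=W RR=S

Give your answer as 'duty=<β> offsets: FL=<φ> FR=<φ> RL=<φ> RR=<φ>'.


duty β = stance ticks per leg = 9
FL: stance ticks = 9; W→S at t=3 → φ=9
FR: stance ticks = 9; W→S at t=1 → φ=11
RL: stance ticks = 9; W→S at t=2 → φ=10
RR: stance ticks = 9; W→S at t=7 → φ=5

duty=9 offsets: FL=9 FR=11 RL=10 RR=5


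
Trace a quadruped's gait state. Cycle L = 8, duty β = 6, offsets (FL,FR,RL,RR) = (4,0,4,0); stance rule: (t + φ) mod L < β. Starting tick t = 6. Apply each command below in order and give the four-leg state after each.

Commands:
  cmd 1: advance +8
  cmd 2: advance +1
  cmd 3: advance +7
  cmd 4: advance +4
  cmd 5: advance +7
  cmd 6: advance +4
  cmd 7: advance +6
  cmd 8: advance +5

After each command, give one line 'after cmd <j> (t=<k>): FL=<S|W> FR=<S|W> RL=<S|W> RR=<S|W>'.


after cmd 1 (t=14): FL=S FR=W RL=S RR=W
after cmd 2 (t=15): FL=S FR=W RL=S RR=W
after cmd 3 (t=22): FL=S FR=W RL=S RR=W
after cmd 4 (t=26): FL=W FR=S RL=W RR=S
after cmd 5 (t=33): FL=S FR=S RL=S RR=S
after cmd 6 (t=37): FL=S FR=S RL=S RR=S
after cmd 7 (t=43): FL=W FR=S RL=W RR=S
after cmd 8 (t=48): FL=S FR=S RL=S RR=S

start t=6: FL=S FR=W RL=S RR=W
cmd 1: advance +8 → t=14, phase=(2,6,2,6) → FL=S FR=W RL=S RR=W
cmd 2: advance +1 → t=15, phase=(3,7,3,7) → FL=S FR=W RL=S RR=W
cmd 3: advance +7 → t=22, phase=(2,6,2,6) → FL=S FR=W RL=S RR=W
cmd 4: advance +4 → t=26, phase=(6,2,6,2) → FL=W FR=S RL=W RR=S
cmd 5: advance +7 → t=33, phase=(5,1,5,1) → FL=S FR=S RL=S RR=S
cmd 6: advance +4 → t=37, phase=(1,5,1,5) → FL=S FR=S RL=S RR=S
cmd 7: advance +6 → t=43, phase=(7,3,7,3) → FL=W FR=S RL=W RR=S
cmd 8: advance +5 → t=48, phase=(4,0,4,0) → FL=S FR=S RL=S RR=S


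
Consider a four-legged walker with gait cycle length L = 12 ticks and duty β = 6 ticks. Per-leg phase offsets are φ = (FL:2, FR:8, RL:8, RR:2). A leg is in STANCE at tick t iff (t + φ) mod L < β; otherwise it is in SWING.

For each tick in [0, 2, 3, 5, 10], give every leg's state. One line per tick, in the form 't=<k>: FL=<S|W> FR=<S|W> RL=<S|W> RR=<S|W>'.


t=0: FL=S FR=W RL=W RR=S
t=2: FL=S FR=W RL=W RR=S
t=3: FL=S FR=W RL=W RR=S
t=5: FL=W FR=S RL=S RR=W
t=10: FL=S FR=W RL=W RR=S

t=0: phase=(2,8,8,2) vs β=6 → FL=S FR=W RL=W RR=S
t=2: phase=(4,10,10,4) vs β=6 → FL=S FR=W RL=W RR=S
t=3: phase=(5,11,11,5) vs β=6 → FL=S FR=W RL=W RR=S
t=5: phase=(7,1,1,7) vs β=6 → FL=W FR=S RL=S RR=W
t=10: phase=(0,6,6,0) vs β=6 → FL=S FR=W RL=W RR=S


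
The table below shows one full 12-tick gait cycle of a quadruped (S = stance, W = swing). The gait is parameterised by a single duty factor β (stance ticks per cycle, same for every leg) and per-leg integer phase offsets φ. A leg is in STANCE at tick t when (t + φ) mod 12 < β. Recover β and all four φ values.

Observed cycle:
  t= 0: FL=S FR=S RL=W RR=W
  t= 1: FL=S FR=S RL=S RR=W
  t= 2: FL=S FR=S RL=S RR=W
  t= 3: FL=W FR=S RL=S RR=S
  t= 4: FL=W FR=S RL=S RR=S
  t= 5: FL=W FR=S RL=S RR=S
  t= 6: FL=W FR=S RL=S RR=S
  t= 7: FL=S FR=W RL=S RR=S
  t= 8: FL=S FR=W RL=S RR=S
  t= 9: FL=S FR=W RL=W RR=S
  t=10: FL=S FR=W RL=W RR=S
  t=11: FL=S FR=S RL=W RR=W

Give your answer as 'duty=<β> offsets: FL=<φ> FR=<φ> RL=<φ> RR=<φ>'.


duty=8 offsets: FL=5 FR=1 RL=11 RR=9

duty β = stance ticks per leg = 8
FL: stance ticks = 8; W→S at t=7 → φ=5
FR: stance ticks = 8; W→S at t=11 → φ=1
RL: stance ticks = 8; W→S at t=1 → φ=11
RR: stance ticks = 8; W→S at t=3 → φ=9


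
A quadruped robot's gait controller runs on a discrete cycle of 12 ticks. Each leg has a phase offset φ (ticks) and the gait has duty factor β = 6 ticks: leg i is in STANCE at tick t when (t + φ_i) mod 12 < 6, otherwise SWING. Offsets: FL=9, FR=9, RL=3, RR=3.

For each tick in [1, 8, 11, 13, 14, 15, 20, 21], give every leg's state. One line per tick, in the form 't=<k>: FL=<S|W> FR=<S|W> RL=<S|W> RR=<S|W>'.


t=1: phase=(10,10,4,4) vs β=6 → FL=W FR=W RL=S RR=S
t=8: phase=(5,5,11,11) vs β=6 → FL=S FR=S RL=W RR=W
t=11: phase=(8,8,2,2) vs β=6 → FL=W FR=W RL=S RR=S
t=13: phase=(10,10,4,4) vs β=6 → FL=W FR=W RL=S RR=S
t=14: phase=(11,11,5,5) vs β=6 → FL=W FR=W RL=S RR=S
t=15: phase=(0,0,6,6) vs β=6 → FL=S FR=S RL=W RR=W
t=20: phase=(5,5,11,11) vs β=6 → FL=S FR=S RL=W RR=W
t=21: phase=(6,6,0,0) vs β=6 → FL=W FR=W RL=S RR=S

t=1: FL=W FR=W RL=S RR=S
t=8: FL=S FR=S RL=W RR=W
t=11: FL=W FR=W RL=S RR=S
t=13: FL=W FR=W RL=S RR=S
t=14: FL=W FR=W RL=S RR=S
t=15: FL=S FR=S RL=W RR=W
t=20: FL=S FR=S RL=W RR=W
t=21: FL=W FR=W RL=S RR=S


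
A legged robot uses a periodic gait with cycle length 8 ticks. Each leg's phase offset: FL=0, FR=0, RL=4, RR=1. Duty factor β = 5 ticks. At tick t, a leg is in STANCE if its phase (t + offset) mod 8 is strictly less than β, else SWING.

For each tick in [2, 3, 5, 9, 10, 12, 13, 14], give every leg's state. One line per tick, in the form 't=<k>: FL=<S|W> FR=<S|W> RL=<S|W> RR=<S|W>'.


t=2: FL=S FR=S RL=W RR=S
t=3: FL=S FR=S RL=W RR=S
t=5: FL=W FR=W RL=S RR=W
t=9: FL=S FR=S RL=W RR=S
t=10: FL=S FR=S RL=W RR=S
t=12: FL=S FR=S RL=S RR=W
t=13: FL=W FR=W RL=S RR=W
t=14: FL=W FR=W RL=S RR=W

t=2: phase=(2,2,6,3) vs β=5 → FL=S FR=S RL=W RR=S
t=3: phase=(3,3,7,4) vs β=5 → FL=S FR=S RL=W RR=S
t=5: phase=(5,5,1,6) vs β=5 → FL=W FR=W RL=S RR=W
t=9: phase=(1,1,5,2) vs β=5 → FL=S FR=S RL=W RR=S
t=10: phase=(2,2,6,3) vs β=5 → FL=S FR=S RL=W RR=S
t=12: phase=(4,4,0,5) vs β=5 → FL=S FR=S RL=S RR=W
t=13: phase=(5,5,1,6) vs β=5 → FL=W FR=W RL=S RR=W
t=14: phase=(6,6,2,7) vs β=5 → FL=W FR=W RL=S RR=W


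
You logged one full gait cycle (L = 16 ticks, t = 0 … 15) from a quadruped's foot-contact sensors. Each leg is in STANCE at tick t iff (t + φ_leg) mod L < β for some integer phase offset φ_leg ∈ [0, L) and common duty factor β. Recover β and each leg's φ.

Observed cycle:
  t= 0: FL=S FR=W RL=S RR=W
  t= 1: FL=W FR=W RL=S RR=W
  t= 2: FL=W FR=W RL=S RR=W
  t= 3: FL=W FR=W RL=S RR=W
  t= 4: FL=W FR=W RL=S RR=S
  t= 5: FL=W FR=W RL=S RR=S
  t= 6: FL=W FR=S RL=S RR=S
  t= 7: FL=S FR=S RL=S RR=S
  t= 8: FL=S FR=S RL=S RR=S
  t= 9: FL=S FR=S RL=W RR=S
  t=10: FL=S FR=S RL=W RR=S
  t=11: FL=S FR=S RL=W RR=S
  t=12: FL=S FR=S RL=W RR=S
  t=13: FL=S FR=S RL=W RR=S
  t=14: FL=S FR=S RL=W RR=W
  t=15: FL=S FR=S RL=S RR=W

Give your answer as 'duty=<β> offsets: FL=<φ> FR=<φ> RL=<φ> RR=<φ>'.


duty β = stance ticks per leg = 10
FL: stance ticks = 10; W→S at t=7 → φ=9
FR: stance ticks = 10; W→S at t=6 → φ=10
RL: stance ticks = 10; W→S at t=15 → φ=1
RR: stance ticks = 10; W→S at t=4 → φ=12

duty=10 offsets: FL=9 FR=10 RL=1 RR=12


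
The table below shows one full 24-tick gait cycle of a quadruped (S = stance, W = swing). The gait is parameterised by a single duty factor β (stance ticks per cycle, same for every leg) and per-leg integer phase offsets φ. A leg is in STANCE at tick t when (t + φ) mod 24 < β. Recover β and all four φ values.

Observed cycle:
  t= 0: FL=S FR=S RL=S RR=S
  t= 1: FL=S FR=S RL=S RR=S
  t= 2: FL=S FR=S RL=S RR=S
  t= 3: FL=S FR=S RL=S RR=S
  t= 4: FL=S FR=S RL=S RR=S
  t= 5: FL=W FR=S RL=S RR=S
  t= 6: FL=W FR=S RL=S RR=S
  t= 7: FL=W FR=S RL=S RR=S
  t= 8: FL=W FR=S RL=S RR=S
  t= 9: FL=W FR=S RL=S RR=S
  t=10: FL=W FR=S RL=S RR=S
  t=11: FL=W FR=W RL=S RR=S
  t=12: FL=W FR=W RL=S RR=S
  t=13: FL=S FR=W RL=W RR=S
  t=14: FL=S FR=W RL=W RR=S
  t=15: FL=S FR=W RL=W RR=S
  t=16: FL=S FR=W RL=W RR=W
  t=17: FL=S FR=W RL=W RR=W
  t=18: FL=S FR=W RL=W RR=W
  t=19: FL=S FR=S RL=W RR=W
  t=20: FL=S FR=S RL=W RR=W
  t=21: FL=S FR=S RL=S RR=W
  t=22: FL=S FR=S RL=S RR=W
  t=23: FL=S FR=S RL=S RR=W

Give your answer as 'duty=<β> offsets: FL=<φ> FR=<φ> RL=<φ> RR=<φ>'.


duty β = stance ticks per leg = 16
FL: stance ticks = 16; W→S at t=13 → φ=11
FR: stance ticks = 16; W→S at t=19 → φ=5
RL: stance ticks = 16; W→S at t=21 → φ=3
RR: stance ticks = 16; W→S at t=0 → φ=0

duty=16 offsets: FL=11 FR=5 RL=3 RR=0


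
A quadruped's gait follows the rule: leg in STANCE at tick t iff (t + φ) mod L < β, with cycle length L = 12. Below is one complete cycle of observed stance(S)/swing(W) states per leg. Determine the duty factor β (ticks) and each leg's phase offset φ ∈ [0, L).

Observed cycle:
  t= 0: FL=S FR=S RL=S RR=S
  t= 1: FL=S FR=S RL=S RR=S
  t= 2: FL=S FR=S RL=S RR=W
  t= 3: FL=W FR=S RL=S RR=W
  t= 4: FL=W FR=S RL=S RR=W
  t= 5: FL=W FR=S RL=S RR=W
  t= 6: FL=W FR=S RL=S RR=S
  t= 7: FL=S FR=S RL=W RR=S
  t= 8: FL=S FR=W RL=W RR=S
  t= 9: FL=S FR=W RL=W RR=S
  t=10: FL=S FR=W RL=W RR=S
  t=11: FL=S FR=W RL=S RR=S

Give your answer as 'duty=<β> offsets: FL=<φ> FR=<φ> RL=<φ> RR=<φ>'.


duty=8 offsets: FL=5 FR=0 RL=1 RR=6

duty β = stance ticks per leg = 8
FL: stance ticks = 8; W→S at t=7 → φ=5
FR: stance ticks = 8; W→S at t=0 → φ=0
RL: stance ticks = 8; W→S at t=11 → φ=1
RR: stance ticks = 8; W→S at t=6 → φ=6


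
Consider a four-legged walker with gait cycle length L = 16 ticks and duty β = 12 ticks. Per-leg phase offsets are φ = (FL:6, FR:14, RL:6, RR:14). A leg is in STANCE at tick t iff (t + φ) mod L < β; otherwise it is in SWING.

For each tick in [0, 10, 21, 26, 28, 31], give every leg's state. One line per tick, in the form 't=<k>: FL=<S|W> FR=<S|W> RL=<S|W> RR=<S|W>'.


t=0: FL=S FR=W RL=S RR=W
t=10: FL=S FR=S RL=S RR=S
t=21: FL=S FR=S RL=S RR=S
t=26: FL=S FR=S RL=S RR=S
t=28: FL=S FR=S RL=S RR=S
t=31: FL=S FR=W RL=S RR=W

t=0: phase=(6,14,6,14) vs β=12 → FL=S FR=W RL=S RR=W
t=10: phase=(0,8,0,8) vs β=12 → FL=S FR=S RL=S RR=S
t=21: phase=(11,3,11,3) vs β=12 → FL=S FR=S RL=S RR=S
t=26: phase=(0,8,0,8) vs β=12 → FL=S FR=S RL=S RR=S
t=28: phase=(2,10,2,10) vs β=12 → FL=S FR=S RL=S RR=S
t=31: phase=(5,13,5,13) vs β=12 → FL=S FR=W RL=S RR=W


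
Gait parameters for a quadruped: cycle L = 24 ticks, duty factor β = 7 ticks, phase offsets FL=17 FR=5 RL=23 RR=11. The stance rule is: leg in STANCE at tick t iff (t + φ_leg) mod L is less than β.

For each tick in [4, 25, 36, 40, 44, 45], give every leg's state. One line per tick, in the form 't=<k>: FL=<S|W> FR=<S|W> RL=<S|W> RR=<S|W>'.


t=4: FL=W FR=W RL=S RR=W
t=25: FL=W FR=S RL=S RR=W
t=36: FL=S FR=W RL=W RR=W
t=40: FL=W FR=W RL=W RR=S
t=44: FL=W FR=S RL=W RR=W
t=45: FL=W FR=S RL=W RR=W

t=4: phase=(21,9,3,15) vs β=7 → FL=W FR=W RL=S RR=W
t=25: phase=(18,6,0,12) vs β=7 → FL=W FR=S RL=S RR=W
t=36: phase=(5,17,11,23) vs β=7 → FL=S FR=W RL=W RR=W
t=40: phase=(9,21,15,3) vs β=7 → FL=W FR=W RL=W RR=S
t=44: phase=(13,1,19,7) vs β=7 → FL=W FR=S RL=W RR=W
t=45: phase=(14,2,20,8) vs β=7 → FL=W FR=S RL=W RR=W


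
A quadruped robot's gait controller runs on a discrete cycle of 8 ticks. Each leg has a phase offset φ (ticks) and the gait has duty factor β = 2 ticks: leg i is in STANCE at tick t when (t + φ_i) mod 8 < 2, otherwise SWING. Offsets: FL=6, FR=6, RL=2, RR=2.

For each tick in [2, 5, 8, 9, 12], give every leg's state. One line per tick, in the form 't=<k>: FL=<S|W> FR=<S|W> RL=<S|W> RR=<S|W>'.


t=2: phase=(0,0,4,4) vs β=2 → FL=S FR=S RL=W RR=W
t=5: phase=(3,3,7,7) vs β=2 → FL=W FR=W RL=W RR=W
t=8: phase=(6,6,2,2) vs β=2 → FL=W FR=W RL=W RR=W
t=9: phase=(7,7,3,3) vs β=2 → FL=W FR=W RL=W RR=W
t=12: phase=(2,2,6,6) vs β=2 → FL=W FR=W RL=W RR=W

t=2: FL=S FR=S RL=W RR=W
t=5: FL=W FR=W RL=W RR=W
t=8: FL=W FR=W RL=W RR=W
t=9: FL=W FR=W RL=W RR=W
t=12: FL=W FR=W RL=W RR=W


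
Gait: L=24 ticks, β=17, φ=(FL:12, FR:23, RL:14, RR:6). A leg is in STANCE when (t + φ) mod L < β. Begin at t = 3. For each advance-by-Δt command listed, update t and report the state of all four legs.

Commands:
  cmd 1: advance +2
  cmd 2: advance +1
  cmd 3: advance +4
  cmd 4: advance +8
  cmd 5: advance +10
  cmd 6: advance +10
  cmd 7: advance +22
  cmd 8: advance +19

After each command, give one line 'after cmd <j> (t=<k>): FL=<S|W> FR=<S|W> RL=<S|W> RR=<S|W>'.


after cmd 1 (t=5): FL=W FR=S RL=W RR=S
after cmd 2 (t=6): FL=W FR=S RL=W RR=S
after cmd 3 (t=10): FL=W FR=S RL=S RR=S
after cmd 4 (t=18): FL=S FR=W RL=S RR=S
after cmd 5 (t=28): FL=S FR=S RL=W RR=S
after cmd 6 (t=38): FL=S FR=S RL=S RR=W
after cmd 7 (t=60): FL=S FR=S RL=S RR=W
after cmd 8 (t=79): FL=W FR=S RL=W RR=S

start t=3: FL=S FR=S RL=W RR=S
cmd 1: advance +2 → t=5, phase=(17,4,19,11) → FL=W FR=S RL=W RR=S
cmd 2: advance +1 → t=6, phase=(18,5,20,12) → FL=W FR=S RL=W RR=S
cmd 3: advance +4 → t=10, phase=(22,9,0,16) → FL=W FR=S RL=S RR=S
cmd 4: advance +8 → t=18, phase=(6,17,8,0) → FL=S FR=W RL=S RR=S
cmd 5: advance +10 → t=28, phase=(16,3,18,10) → FL=S FR=S RL=W RR=S
cmd 6: advance +10 → t=38, phase=(2,13,4,20) → FL=S FR=S RL=S RR=W
cmd 7: advance +22 → t=60, phase=(0,11,2,18) → FL=S FR=S RL=S RR=W
cmd 8: advance +19 → t=79, phase=(19,6,21,13) → FL=W FR=S RL=W RR=S


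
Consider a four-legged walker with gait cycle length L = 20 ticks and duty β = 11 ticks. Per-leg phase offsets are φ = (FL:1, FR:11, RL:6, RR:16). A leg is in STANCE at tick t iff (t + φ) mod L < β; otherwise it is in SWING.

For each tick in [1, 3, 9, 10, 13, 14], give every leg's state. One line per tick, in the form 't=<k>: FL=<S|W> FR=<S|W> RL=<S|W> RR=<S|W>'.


t=1: phase=(2,12,7,17) vs β=11 → FL=S FR=W RL=S RR=W
t=3: phase=(4,14,9,19) vs β=11 → FL=S FR=W RL=S RR=W
t=9: phase=(10,0,15,5) vs β=11 → FL=S FR=S RL=W RR=S
t=10: phase=(11,1,16,6) vs β=11 → FL=W FR=S RL=W RR=S
t=13: phase=(14,4,19,9) vs β=11 → FL=W FR=S RL=W RR=S
t=14: phase=(15,5,0,10) vs β=11 → FL=W FR=S RL=S RR=S

t=1: FL=S FR=W RL=S RR=W
t=3: FL=S FR=W RL=S RR=W
t=9: FL=S FR=S RL=W RR=S
t=10: FL=W FR=S RL=W RR=S
t=13: FL=W FR=S RL=W RR=S
t=14: FL=W FR=S RL=S RR=S


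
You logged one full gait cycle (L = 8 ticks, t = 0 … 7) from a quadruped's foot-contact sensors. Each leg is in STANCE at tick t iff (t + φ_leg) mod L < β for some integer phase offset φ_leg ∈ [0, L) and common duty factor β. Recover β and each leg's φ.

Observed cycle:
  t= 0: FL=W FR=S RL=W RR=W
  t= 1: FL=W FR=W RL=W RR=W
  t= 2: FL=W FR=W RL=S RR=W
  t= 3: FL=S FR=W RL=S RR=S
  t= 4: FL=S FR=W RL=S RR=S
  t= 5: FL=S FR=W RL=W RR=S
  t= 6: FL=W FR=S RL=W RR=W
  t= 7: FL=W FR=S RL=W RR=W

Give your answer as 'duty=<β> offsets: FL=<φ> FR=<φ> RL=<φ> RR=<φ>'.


duty β = stance ticks per leg = 3
FL: stance ticks = 3; W→S at t=3 → φ=5
FR: stance ticks = 3; W→S at t=6 → φ=2
RL: stance ticks = 3; W→S at t=2 → φ=6
RR: stance ticks = 3; W→S at t=3 → φ=5

duty=3 offsets: FL=5 FR=2 RL=6 RR=5


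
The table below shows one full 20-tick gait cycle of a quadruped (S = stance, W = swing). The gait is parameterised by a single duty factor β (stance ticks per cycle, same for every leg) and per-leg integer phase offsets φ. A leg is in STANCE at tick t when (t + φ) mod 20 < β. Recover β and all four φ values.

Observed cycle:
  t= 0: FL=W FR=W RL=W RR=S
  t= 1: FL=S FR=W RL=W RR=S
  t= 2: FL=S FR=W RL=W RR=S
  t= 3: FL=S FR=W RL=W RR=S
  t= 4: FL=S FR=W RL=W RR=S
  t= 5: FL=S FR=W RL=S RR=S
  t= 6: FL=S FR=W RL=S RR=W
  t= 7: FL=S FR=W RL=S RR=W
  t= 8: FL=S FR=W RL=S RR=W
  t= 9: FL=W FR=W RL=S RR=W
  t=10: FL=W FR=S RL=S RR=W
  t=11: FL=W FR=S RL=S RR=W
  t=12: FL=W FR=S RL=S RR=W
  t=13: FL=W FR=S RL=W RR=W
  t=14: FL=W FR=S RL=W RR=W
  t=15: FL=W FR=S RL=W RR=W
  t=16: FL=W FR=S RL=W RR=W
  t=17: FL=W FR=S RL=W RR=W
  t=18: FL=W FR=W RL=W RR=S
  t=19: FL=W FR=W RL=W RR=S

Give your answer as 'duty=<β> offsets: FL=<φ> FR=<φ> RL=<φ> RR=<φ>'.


duty=8 offsets: FL=19 FR=10 RL=15 RR=2

duty β = stance ticks per leg = 8
FL: stance ticks = 8; W→S at t=1 → φ=19
FR: stance ticks = 8; W→S at t=10 → φ=10
RL: stance ticks = 8; W→S at t=5 → φ=15
RR: stance ticks = 8; W→S at t=18 → φ=2


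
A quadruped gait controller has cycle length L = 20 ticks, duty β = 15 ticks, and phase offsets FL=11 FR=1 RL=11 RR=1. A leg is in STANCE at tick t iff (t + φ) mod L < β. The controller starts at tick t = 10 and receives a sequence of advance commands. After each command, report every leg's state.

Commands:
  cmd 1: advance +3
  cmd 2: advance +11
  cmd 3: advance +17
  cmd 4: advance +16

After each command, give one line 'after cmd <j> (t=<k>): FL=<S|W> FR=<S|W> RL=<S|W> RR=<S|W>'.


start t=10: FL=S FR=S RL=S RR=S
cmd 1: advance +3 → t=13, phase=(4,14,4,14) → FL=S FR=S RL=S RR=S
cmd 2: advance +11 → t=24, phase=(15,5,15,5) → FL=W FR=S RL=W RR=S
cmd 3: advance +17 → t=41, phase=(12,2,12,2) → FL=S FR=S RL=S RR=S
cmd 4: advance +16 → t=57, phase=(8,18,8,18) → FL=S FR=W RL=S RR=W

after cmd 1 (t=13): FL=S FR=S RL=S RR=S
after cmd 2 (t=24): FL=W FR=S RL=W RR=S
after cmd 3 (t=41): FL=S FR=S RL=S RR=S
after cmd 4 (t=57): FL=S FR=W RL=S RR=W


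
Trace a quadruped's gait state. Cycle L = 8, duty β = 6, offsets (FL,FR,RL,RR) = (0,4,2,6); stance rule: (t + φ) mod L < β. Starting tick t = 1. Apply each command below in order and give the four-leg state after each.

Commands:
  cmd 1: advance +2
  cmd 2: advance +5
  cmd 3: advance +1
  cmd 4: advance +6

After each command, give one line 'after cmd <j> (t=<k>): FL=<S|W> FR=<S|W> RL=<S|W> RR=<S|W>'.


after cmd 1 (t=3): FL=S FR=W RL=S RR=S
after cmd 2 (t=8): FL=S FR=S RL=S RR=W
after cmd 3 (t=9): FL=S FR=S RL=S RR=W
after cmd 4 (t=15): FL=W FR=S RL=S RR=S

start t=1: FL=S FR=S RL=S RR=W
cmd 1: advance +2 → t=3, phase=(3,7,5,1) → FL=S FR=W RL=S RR=S
cmd 2: advance +5 → t=8, phase=(0,4,2,6) → FL=S FR=S RL=S RR=W
cmd 3: advance +1 → t=9, phase=(1,5,3,7) → FL=S FR=S RL=S RR=W
cmd 4: advance +6 → t=15, phase=(7,3,1,5) → FL=W FR=S RL=S RR=S


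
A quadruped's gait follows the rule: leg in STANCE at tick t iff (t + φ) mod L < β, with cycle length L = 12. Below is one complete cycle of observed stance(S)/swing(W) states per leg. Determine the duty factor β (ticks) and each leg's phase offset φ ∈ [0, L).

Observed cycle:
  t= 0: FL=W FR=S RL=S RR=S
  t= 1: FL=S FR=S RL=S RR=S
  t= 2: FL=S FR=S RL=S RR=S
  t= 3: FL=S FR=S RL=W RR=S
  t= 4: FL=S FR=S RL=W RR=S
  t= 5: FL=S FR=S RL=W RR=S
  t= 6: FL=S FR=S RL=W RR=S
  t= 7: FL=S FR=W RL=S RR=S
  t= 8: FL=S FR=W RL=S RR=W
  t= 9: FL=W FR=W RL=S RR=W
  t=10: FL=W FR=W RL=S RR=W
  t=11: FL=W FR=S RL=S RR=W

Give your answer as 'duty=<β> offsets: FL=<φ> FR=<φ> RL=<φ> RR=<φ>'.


duty β = stance ticks per leg = 8
FL: stance ticks = 8; W→S at t=1 → φ=11
FR: stance ticks = 8; W→S at t=11 → φ=1
RL: stance ticks = 8; W→S at t=7 → φ=5
RR: stance ticks = 8; W→S at t=0 → φ=0

duty=8 offsets: FL=11 FR=1 RL=5 RR=0


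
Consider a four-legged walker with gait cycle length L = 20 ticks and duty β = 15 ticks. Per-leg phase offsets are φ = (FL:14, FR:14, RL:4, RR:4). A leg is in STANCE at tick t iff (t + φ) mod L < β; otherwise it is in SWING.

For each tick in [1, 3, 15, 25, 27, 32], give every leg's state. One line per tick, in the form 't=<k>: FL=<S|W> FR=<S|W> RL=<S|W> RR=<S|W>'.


t=1: FL=W FR=W RL=S RR=S
t=3: FL=W FR=W RL=S RR=S
t=15: FL=S FR=S RL=W RR=W
t=25: FL=W FR=W RL=S RR=S
t=27: FL=S FR=S RL=S RR=S
t=32: FL=S FR=S RL=W RR=W

t=1: phase=(15,15,5,5) vs β=15 → FL=W FR=W RL=S RR=S
t=3: phase=(17,17,7,7) vs β=15 → FL=W FR=W RL=S RR=S
t=15: phase=(9,9,19,19) vs β=15 → FL=S FR=S RL=W RR=W
t=25: phase=(19,19,9,9) vs β=15 → FL=W FR=W RL=S RR=S
t=27: phase=(1,1,11,11) vs β=15 → FL=S FR=S RL=S RR=S
t=32: phase=(6,6,16,16) vs β=15 → FL=S FR=S RL=W RR=W


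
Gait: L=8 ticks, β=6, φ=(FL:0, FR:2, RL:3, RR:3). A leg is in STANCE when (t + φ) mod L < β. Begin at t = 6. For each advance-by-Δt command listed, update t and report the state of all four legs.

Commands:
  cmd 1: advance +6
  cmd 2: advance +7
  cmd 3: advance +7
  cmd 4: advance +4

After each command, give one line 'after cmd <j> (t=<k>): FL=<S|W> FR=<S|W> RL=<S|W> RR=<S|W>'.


start t=6: FL=W FR=S RL=S RR=S
cmd 1: advance +6 → t=12, phase=(4,6,7,7) → FL=S FR=W RL=W RR=W
cmd 2: advance +7 → t=19, phase=(3,5,6,6) → FL=S FR=S RL=W RR=W
cmd 3: advance +7 → t=26, phase=(2,4,5,5) → FL=S FR=S RL=S RR=S
cmd 4: advance +4 → t=30, phase=(6,0,1,1) → FL=W FR=S RL=S RR=S

after cmd 1 (t=12): FL=S FR=W RL=W RR=W
after cmd 2 (t=19): FL=S FR=S RL=W RR=W
after cmd 3 (t=26): FL=S FR=S RL=S RR=S
after cmd 4 (t=30): FL=W FR=S RL=S RR=S


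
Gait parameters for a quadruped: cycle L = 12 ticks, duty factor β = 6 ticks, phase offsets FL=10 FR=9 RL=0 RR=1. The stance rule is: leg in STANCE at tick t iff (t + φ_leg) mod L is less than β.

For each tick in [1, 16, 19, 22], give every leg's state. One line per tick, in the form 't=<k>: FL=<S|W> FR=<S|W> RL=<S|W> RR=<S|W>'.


t=1: FL=W FR=W RL=S RR=S
t=16: FL=S FR=S RL=S RR=S
t=19: FL=S FR=S RL=W RR=W
t=22: FL=W FR=W RL=W RR=W

t=1: phase=(11,10,1,2) vs β=6 → FL=W FR=W RL=S RR=S
t=16: phase=(2,1,4,5) vs β=6 → FL=S FR=S RL=S RR=S
t=19: phase=(5,4,7,8) vs β=6 → FL=S FR=S RL=W RR=W
t=22: phase=(8,7,10,11) vs β=6 → FL=W FR=W RL=W RR=W


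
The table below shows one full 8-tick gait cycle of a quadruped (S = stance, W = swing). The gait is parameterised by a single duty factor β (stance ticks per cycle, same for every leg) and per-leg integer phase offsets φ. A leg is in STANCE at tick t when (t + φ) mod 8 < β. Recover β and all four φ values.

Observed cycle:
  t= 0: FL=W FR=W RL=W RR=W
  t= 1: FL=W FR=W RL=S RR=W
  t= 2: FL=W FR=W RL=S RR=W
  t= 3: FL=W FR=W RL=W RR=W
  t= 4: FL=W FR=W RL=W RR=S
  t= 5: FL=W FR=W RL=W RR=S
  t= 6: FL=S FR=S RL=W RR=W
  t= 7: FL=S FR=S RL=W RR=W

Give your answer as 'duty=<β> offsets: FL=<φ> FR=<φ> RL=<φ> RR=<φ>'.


duty β = stance ticks per leg = 2
FL: stance ticks = 2; W→S at t=6 → φ=2
FR: stance ticks = 2; W→S at t=6 → φ=2
RL: stance ticks = 2; W→S at t=1 → φ=7
RR: stance ticks = 2; W→S at t=4 → φ=4

duty=2 offsets: FL=2 FR=2 RL=7 RR=4


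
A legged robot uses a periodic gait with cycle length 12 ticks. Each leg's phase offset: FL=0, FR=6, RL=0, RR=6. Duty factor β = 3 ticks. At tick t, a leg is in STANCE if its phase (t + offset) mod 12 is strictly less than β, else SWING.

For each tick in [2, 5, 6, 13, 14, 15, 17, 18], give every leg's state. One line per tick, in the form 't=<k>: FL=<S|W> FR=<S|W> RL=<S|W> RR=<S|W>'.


t=2: FL=S FR=W RL=S RR=W
t=5: FL=W FR=W RL=W RR=W
t=6: FL=W FR=S RL=W RR=S
t=13: FL=S FR=W RL=S RR=W
t=14: FL=S FR=W RL=S RR=W
t=15: FL=W FR=W RL=W RR=W
t=17: FL=W FR=W RL=W RR=W
t=18: FL=W FR=S RL=W RR=S

t=2: phase=(2,8,2,8) vs β=3 → FL=S FR=W RL=S RR=W
t=5: phase=(5,11,5,11) vs β=3 → FL=W FR=W RL=W RR=W
t=6: phase=(6,0,6,0) vs β=3 → FL=W FR=S RL=W RR=S
t=13: phase=(1,7,1,7) vs β=3 → FL=S FR=W RL=S RR=W
t=14: phase=(2,8,2,8) vs β=3 → FL=S FR=W RL=S RR=W
t=15: phase=(3,9,3,9) vs β=3 → FL=W FR=W RL=W RR=W
t=17: phase=(5,11,5,11) vs β=3 → FL=W FR=W RL=W RR=W
t=18: phase=(6,0,6,0) vs β=3 → FL=W FR=S RL=W RR=S
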